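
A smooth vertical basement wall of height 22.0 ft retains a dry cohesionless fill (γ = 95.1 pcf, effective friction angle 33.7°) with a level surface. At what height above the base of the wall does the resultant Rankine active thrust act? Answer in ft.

7.33 ft

K_a = 0.2863.
The pressure distribution is triangular, so the resultant acts at H/3 above the base = 22.0/3 = 7.333 ft.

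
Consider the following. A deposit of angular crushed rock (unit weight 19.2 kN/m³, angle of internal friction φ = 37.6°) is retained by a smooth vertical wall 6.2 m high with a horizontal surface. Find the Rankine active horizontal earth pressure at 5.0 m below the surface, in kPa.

23.2 kPa

K_a = (1 − sin φ)/(1 + sin φ) = 0.2421.
σ_h = K_a γ z = 0.2421 × 19.2 × 5.0 = 23.24 kPa.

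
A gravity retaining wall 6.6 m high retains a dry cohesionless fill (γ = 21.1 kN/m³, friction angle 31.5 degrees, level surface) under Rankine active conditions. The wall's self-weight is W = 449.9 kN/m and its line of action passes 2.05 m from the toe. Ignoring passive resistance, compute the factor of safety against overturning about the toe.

2.91

K_a = tan²(45° − 31.5°/2) = 0.3136.
P_a = ½K_aγH² = 0.5×0.3136×21.1×6.6² = 144.1 kN/m, acting at H/3 = 2.200 m above the base.
Overturning moment M_o = P_a × H/3 = 144.1 × 2.200 = 317.1.
Resisting moment M_r = W × 2.05 = 449.9 × 2.05 = 922.3.
FS_overturning = M_r/M_o = 922.3/317.1 = 2.909.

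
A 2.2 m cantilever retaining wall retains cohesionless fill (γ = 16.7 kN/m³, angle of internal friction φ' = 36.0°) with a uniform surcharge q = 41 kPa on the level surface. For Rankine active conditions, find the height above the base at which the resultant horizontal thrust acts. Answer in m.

0.987 m

K_a = 0.2596.
Triangular part P₁ = ½K_aγH² = 10.49 at H/3 = 0.7333 m; rectangular part P₂ = K_a q H = 23.42 at H/2 = 1.100 m.
ȳ = (P₁·0.7333 + P₂·1.100)/(P₁+P₂) = 0.9865 m.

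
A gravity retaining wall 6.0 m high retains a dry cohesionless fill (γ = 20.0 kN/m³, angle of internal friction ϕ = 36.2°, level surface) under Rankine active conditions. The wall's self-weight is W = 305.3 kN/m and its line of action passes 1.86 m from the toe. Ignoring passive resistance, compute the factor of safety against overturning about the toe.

3.06

K_a = tan²(45° − 36.2°/2) = 0.2574.
P_a = ½K_aγH² = 0.5×0.2574×20.0×6.0² = 92.66 kN/m, acting at H/3 = 2.000 m above the base.
Overturning moment M_o = P_a × H/3 = 92.66 × 2.000 = 185.3.
Resisting moment M_r = W × 1.86 = 305.3 × 1.86 = 567.9.
FS_overturning = M_r/M_o = 567.9/185.3 = 3.064.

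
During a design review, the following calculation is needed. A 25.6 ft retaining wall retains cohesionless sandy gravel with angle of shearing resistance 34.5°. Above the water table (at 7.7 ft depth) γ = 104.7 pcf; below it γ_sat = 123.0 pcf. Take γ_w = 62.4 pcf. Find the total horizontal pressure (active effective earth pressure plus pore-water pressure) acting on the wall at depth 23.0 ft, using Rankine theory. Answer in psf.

1430 psf

K_a = (1 − sin φ)/(1 + sin φ) = 0.2768.
γ' = 123.0 − 62.4 = 60.60 pcf.
Effective vertical stress at 23.0 ft: σ'_v = 104.7×7.7 + 60.60×15.3 = 1733 psf.
σ'_h = K_a σ'_v = 0.2768 × 1733 = 479.8 psf; u = γ_w × 15.3 = 954.7 psf.
Total σ_h = 479.8 + 954.7 = 1435 psf.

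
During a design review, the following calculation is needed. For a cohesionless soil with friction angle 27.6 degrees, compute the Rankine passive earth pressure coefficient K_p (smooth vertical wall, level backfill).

2.73

K_p = (1 + sin φ)/(1 − sin φ) = tan²(45° + 27.6°/2) = 2.726.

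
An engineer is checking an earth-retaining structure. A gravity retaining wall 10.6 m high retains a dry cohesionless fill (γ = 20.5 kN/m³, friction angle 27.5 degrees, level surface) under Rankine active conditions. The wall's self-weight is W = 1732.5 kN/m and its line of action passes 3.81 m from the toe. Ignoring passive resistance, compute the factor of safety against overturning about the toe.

K_a = tan²(45° − 27.5°/2) = 0.3682.
P_a = ½K_aγH² = 0.5×0.3682×20.5×10.6² = 424.1 kN/m, acting at H/3 = 3.533 m above the base.
Overturning moment M_o = P_a × H/3 = 424.1 × 3.533 = 1498.
Resisting moment M_r = W × 3.81 = 1732.5 × 3.81 = 6601.
FS_overturning = M_r/M_o = 6601/1498 = 4.405.

4.41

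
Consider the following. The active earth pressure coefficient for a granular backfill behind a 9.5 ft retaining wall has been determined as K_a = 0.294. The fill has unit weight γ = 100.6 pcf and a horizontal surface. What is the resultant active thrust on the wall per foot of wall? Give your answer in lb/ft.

1330 lb/ft

P = ½ K_a γ H² = 0.5 × 0.294 × 100.6 × 9.5² = 1335 lb/ft.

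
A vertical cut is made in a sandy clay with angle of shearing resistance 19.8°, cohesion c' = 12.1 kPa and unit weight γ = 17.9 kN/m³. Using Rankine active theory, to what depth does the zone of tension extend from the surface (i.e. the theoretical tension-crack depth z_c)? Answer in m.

1.92 m

K_a = tan²(45° − 19.8°/2) = 0.4939; √K_a = 0.7028.
The active pressure is zero where K_a γ z = 2c√K_a, so z_c = 2c/(γ√K_a) = 2×12.1/(17.9×0.7028) = 1.924 m.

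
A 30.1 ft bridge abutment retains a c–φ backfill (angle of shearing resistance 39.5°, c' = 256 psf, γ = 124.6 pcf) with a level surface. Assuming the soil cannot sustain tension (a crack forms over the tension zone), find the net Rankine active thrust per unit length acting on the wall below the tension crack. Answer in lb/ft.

K_a = 0.2224; √K_a = 0.4716.
Tension-crack depth z_c = 2c/(γ√K_a) = 2×256/(124.6×0.4716) = 8.713 ft.
σ_a at base = K_a γ H − 2c√K_a = 0.2224×124.6×30.1 − 2×256×0.4716 = 592.8 psf.
P_a = ½ × 592.8 × (H − z_c) = 0.5×592.8×21.39 = 6339 lb/ft.

6340 lb/ft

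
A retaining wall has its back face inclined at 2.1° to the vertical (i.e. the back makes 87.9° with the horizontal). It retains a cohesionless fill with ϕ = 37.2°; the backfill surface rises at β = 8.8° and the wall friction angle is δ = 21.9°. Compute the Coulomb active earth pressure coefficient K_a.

K_a = sin²(α+φ) / [sin²α · sin(α−δ) · (1 + √{sin(φ+δ)sin(φ−β) / (sin(α−δ)sin(α+β))})²].
With α = 87.9°, φ = 37.2°, δ = 21.9°, β = 8.8°: K_a = 0.2629.

0.263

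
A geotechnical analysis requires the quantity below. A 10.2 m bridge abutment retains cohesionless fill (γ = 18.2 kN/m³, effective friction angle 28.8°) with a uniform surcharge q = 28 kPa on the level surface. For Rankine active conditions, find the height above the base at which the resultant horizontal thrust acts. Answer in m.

3.79 m

K_a = 0.3498.
Triangular part P₁ = ½K_aγH² = 331.1 at H/3 = 3.400 m; rectangular part P₂ = K_a q H = 99.89 at H/2 = 5.100 m.
ȳ = (P₁·3.400 + P₂·5.100)/(P₁+P₂) = 3.794 m.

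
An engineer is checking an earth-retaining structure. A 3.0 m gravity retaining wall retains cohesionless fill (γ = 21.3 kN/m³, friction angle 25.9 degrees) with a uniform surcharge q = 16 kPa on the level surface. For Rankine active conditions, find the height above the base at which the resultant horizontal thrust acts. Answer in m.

K_a = 0.3920.
Triangular part P₁ = ½K_aγH² = 37.57 at H/3 = 1.000 m; rectangular part P₂ = K_a q H = 18.82 at H/2 = 1.500 m.
ȳ = (P₁·1.000 + P₂·1.500)/(P₁+P₂) = 1.167 m.

1.17 m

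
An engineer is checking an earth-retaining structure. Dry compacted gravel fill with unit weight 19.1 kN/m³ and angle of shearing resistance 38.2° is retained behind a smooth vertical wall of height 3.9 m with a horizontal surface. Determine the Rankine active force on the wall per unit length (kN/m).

34.2 kN/m

K_a = tan²(45° − φ/2) = 0.2358.
P_a = ½ K_a γ H² = 0.5 × 0.2358 × 19.1 × 3.9² = 34.25 kN/m.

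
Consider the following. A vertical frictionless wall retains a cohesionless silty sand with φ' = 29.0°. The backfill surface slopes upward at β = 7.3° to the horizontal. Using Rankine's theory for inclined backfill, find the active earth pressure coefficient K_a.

0.356

K_a = cos β · (cos β − √(cos²β − cos²φ)) / (cos β + √(cos²β − cos²φ)).
cos β = 0.9919, cos φ = 0.8746, √(cos²β − cos²φ) = 0.4679.
K_a = 0.9919 × (0.9919 − 0.4679)/(0.9919 + 0.4679) = 0.3561.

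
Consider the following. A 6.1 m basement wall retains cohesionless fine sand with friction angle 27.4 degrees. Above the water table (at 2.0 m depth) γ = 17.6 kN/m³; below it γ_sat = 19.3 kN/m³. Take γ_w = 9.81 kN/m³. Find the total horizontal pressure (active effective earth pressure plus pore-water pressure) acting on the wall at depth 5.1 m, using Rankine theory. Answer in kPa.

54.3 kPa

K_a = (1 − sin φ)/(1 + sin φ) = 0.3697.
γ' = 19.3 − 9.81 = 9.490 kN/m³.
Effective vertical stress at 5.1 m: σ'_v = 17.6×2.0 + 9.490×3.10 = 64.62 kPa.
σ'_h = K_a σ'_v = 0.3697 × 64.62 = 23.89 kPa; u = γ_w × 3.10 = 30.41 kPa.
Total σ_h = 23.89 + 30.41 = 54.30 kPa.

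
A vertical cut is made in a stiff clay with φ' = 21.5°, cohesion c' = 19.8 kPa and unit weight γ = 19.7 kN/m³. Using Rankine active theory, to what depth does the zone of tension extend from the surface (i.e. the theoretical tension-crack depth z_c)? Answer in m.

2.95 m

K_a = tan²(45° − 21.5°/2) = 0.4636; √K_a = 0.6809.
The active pressure is zero where K_a γ z = 2c√K_a, so z_c = 2c/(γ√K_a) = 2×19.8/(19.7×0.6809) = 2.952 m.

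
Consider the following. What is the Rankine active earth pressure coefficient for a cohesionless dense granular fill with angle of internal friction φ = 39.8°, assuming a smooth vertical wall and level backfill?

0.219

K_a = (1 − sin φ)/(1 + sin φ) = (1 − sin 39.8°)/(1 + sin 39.8°) = 0.2194.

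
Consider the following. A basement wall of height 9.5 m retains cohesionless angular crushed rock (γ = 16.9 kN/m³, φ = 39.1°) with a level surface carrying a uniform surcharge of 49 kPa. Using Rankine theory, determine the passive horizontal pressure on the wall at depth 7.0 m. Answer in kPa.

739 kPa

K_p = (1 + sin φ)/(1 − sin φ) = 4.415.
σ_v = γz + q = 16.9 × 7.0 + 49 = 167.3 kPa.
σ_h = K_p σ_v = 4.415 × 167.3 = 738.7 kPa.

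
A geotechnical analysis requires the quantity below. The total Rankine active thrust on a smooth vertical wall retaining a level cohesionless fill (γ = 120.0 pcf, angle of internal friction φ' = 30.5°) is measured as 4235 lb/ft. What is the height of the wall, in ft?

14.7 ft

K_a = 0.3267. P_a = ½ K_a γ H² ⇒ H = √(2P_a/(K_a γ)).
H = √(2×4235/(0.3267×120.0)) = 14.70 ft.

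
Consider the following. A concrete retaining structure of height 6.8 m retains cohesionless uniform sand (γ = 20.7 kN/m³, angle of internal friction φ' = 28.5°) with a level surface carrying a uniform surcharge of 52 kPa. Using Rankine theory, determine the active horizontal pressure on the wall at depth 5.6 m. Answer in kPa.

59.4 kPa

K_a = (1 − sin φ)/(1 + sin φ) = 0.3540.
σ_v = γz + q = 20.7 × 5.6 + 52 = 167.9 kPa.
σ_h = K_a σ_v = 0.3540 × 167.9 = 59.44 kPa.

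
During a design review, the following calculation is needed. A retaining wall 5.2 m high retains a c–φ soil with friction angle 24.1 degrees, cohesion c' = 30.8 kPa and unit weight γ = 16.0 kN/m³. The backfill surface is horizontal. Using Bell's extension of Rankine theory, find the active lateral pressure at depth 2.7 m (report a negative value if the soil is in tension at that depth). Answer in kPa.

-21.8 kPa

K_a = (1 − sin φ)/(1 + sin φ) = 0.4201.
σ_a = K_a γ z − 2c√K_a = 0.4201×16.0×2.7 − 2×30.8×0.6482 = -21.78 kPa.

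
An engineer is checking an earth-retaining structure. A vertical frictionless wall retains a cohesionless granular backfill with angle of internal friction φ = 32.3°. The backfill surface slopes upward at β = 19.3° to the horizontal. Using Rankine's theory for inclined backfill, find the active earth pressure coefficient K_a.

K_a = cos β · (cos β − √(cos²β − cos²φ)) / (cos β + √(cos²β − cos²φ)).
cos β = 0.9438, cos φ = 0.8453, √(cos²β − cos²φ) = 0.4199.
K_a = 0.9438 × (0.9438 − 0.4199)/(0.9438 + 0.4199) = 0.3626.

0.363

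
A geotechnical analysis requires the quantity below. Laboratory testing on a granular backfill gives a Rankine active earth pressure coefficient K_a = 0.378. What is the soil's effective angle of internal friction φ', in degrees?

26.8°

K_a = tan²(45° − φ/2) ⇒ 45° − φ/2 = arctan(√0.378) = 31.58°.
φ = 2(45° − 31.58°) = 26.83°.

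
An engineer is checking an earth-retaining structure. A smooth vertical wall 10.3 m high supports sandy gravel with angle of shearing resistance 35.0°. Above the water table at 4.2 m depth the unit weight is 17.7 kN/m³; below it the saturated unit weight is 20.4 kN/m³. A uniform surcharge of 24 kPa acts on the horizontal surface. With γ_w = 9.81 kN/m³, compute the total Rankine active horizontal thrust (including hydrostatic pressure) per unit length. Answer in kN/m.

468 kN/m

K_a = tan²(45° − φ/2) = 0.2710.
γ' = 20.4 − 9.81 = 10.59 kN/m³. h₂ = H − d_w = 6.1 m.
σ'_h: at surface K_a·q = 6.504; at WT K_a(q+γd_w) = 26.65; at base K_a(q+γd_w+γ'h₂) = 44.15 kPa.
P₁ = ½(6.504+26.65)×4.2 = 69.62; P₂ = ½(26.65+44.15)×6.1 = 216.0; P_w = ½γ_w h₂² = 182.5.
Total = 69.62+216.0+182.5 = 468.1 kN/m.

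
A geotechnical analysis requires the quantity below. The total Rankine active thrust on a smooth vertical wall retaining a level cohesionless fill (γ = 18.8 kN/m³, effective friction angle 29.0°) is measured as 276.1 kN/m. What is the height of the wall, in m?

K_a = 0.3470. P_a = ½ K_a γ H² ⇒ H = √(2P_a/(K_a γ)).
H = √(2×276.1/(0.3470×18.8)) = 9.201 m.

9.20 m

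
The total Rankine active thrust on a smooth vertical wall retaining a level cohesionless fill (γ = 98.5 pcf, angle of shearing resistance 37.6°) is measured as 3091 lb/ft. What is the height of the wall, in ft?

16.1 ft

K_a = 0.2421. P_a = ½ K_a γ H² ⇒ H = √(2P_a/(K_a γ)).
H = √(2×3091/(0.2421×98.5)) = 16.10 ft.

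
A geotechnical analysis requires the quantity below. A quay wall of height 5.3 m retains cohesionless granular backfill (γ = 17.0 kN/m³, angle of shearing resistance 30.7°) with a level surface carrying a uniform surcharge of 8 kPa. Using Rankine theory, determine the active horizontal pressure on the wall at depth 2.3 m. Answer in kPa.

K_a = (1 − sin φ)/(1 + sin φ) = 0.3240.
σ_v = γz + q = 17.0 × 2.3 + 8 = 47.10 kPa.
σ_h = K_a σ_v = 0.3240 × 47.10 = 15.26 kPa.

15.3 kPa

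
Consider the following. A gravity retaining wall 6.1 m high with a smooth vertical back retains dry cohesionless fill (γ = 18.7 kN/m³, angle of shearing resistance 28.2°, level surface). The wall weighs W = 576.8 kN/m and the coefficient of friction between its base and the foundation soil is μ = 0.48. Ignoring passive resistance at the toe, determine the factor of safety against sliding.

K_a = tan²(45° − 28.2°/2) = 0.3582.
P_a = ½K_aγH² = 0.5×0.3582×18.7×6.1² = 124.6 kN/m, acting at H/3 = 2.033 m above the base.
FS_sliding = μW / P_a = 0.48×576.8 / 124.6 = 2.222.

2.22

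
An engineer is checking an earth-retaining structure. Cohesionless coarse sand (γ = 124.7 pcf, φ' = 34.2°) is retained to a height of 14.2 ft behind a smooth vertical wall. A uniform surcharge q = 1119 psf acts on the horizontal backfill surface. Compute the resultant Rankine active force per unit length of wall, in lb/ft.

K_a = tan²(45° − φ/2) = 0.2803.
Soil triangle: ½ K_a γ H² = 0.5×0.2803×124.7×14.2² = 3525 lb/ft.
Surcharge rectangle: K_a q H = 0.2803×1119×14.2 = 4455 lb/ft.
Total = 3525 + 4455 = 7979 lb/ft.

7980 lb/ft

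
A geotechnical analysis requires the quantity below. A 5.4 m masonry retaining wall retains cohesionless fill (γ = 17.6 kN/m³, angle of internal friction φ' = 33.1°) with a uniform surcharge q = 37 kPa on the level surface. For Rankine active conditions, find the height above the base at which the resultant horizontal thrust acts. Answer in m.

2.19 m

K_a = 0.2936.
Triangular part P₁ = ½K_aγH² = 75.33 at H/3 = 1.800 m; rectangular part P₂ = K_a q H = 58.66 at H/2 = 2.700 m.
ȳ = (P₁·1.800 + P₂·2.700)/(P₁+P₂) = 2.194 m.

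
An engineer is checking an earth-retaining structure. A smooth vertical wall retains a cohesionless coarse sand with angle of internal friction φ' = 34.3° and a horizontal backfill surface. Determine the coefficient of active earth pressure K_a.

0.279

K_a = (1 − sin φ)/(1 + sin φ) = (1 − sin 34.3°)/(1 + sin 34.3°) = 0.2792.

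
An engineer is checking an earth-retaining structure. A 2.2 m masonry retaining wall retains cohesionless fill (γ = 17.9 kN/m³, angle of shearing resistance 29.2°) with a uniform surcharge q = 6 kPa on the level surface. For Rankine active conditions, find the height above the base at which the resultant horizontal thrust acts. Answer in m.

0.819 m

K_a = 0.3442.
Triangular part P₁ = ½K_aγH² = 14.91 at H/3 = 0.7333 m; rectangular part P₂ = K_a q H = 4.544 at H/2 = 1.100 m.
ȳ = (P₁·0.7333 + P₂·1.100)/(P₁+P₂) = 0.8190 m.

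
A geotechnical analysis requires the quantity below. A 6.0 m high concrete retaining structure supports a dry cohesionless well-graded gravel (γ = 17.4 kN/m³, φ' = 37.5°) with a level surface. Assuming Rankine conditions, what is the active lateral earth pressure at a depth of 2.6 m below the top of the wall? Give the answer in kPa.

K_a = (1 − sin φ)/(1 + sin φ) = 0.2432.
σ_h = K_a γ z = 0.2432 × 17.4 × 2.6 = 11.00 kPa.

11.0 kPa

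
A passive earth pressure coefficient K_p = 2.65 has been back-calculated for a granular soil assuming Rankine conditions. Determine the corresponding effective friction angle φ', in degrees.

26.9°

K_p = (1+sin φ)/(1−sin φ) ⇒ sin φ = (K_p − 1)/(K_p + 1) = 0.4521.
φ = arcsin(0.4521) = 26.88°.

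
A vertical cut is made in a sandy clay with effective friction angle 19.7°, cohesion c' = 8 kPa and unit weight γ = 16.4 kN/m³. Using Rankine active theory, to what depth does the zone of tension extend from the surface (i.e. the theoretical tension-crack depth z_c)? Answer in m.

1.39 m

K_a = tan²(45° − 19.7°/2) = 0.4958; √K_a = 0.7041.
The active pressure is zero where K_a γ z = 2c√K_a, so z_c = 2c/(γ√K_a) = 2×8/(16.4×0.7041) = 1.386 m.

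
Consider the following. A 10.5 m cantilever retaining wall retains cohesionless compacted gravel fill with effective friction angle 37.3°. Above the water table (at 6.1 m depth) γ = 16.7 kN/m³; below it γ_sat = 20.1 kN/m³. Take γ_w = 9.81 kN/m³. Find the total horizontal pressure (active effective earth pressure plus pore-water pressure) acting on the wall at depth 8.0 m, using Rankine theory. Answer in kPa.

K_a = (1 − sin φ)/(1 + sin φ) = 0.2453.
γ' = 20.1 − 9.81 = 10.29 kN/m³.
Effective vertical stress at 8.0 m: σ'_v = 16.7×6.1 + 10.29×1.90 = 121.4 kPa.
σ'_h = K_a σ'_v = 0.2453 × 121.4 = 29.79 kPa; u = γ_w × 1.90 = 18.64 kPa.
Total σ_h = 29.79 + 18.64 = 48.43 kPa.

48.4 kPa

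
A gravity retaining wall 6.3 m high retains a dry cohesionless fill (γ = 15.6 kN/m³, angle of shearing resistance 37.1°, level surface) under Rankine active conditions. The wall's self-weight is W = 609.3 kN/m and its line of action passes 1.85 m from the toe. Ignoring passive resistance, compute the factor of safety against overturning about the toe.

K_a = tan²(45° − 37.1°/2) = 0.2475.
P_a = ½K_aγH² = 0.5×0.2475×15.6×6.3² = 76.62 kN/m, acting at H/3 = 2.100 m above the base.
Overturning moment M_o = P_a × H/3 = 76.62 × 2.100 = 160.9.
Resisting moment M_r = W × 1.85 = 609.3 × 1.85 = 1127.
FS_overturning = M_r/M_o = 1127/160.9 = 7.005.

7.01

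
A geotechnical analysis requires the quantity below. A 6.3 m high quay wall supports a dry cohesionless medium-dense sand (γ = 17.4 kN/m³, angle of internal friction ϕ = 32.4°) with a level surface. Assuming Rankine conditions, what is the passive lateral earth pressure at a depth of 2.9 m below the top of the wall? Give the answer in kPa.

K_p = (1 + sin φ)/(1 − sin φ) = 3.309.
σ_h = K_p γ z = 3.309 × 17.4 × 2.9 = 167.0 kPa.

167 kPa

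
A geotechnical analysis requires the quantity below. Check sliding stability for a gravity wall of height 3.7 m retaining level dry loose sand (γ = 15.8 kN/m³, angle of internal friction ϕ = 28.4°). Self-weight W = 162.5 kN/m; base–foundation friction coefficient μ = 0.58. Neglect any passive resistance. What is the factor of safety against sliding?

K_a = tan²(45° − 28.4°/2) = 0.3554.
P_a = ½K_aγH² = 0.5×0.3554×15.8×3.7² = 38.43 kN/m, acting at H/3 = 1.233 m above the base.
FS_sliding = μW / P_a = 0.58×162.5 / 38.43 = 2.452.

2.45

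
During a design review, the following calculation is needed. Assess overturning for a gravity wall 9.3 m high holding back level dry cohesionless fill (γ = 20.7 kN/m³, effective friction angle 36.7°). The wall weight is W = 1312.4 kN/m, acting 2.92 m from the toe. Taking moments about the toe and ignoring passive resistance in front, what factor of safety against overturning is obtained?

5.48

K_a = tan²(45° − 36.7°/2) = 0.2519.
P_a = ½K_aγH² = 0.5×0.2519×20.7×9.3² = 225.5 kN/m, acting at H/3 = 3.100 m above the base.
Overturning moment M_o = P_a × H/3 = 225.5 × 3.100 = 698.9.
Resisting moment M_r = W × 2.92 = 1312.4 × 2.92 = 3832.
FS_overturning = M_r/M_o = 3832/698.9 = 5.483.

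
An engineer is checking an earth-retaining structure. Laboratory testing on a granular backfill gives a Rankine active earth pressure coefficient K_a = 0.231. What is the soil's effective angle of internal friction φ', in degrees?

38.7°

K_a = tan²(45° − φ/2) ⇒ 45° − φ/2 = arctan(√0.231) = 25.67°.
φ = 2(45° − 25.67°) = 38.66°.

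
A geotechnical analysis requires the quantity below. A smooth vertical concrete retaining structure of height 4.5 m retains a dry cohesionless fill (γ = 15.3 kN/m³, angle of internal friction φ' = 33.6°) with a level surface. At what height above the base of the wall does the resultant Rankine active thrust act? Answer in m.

1.50 m

K_a = 0.2875.
The pressure distribution is triangular, so the resultant acts at H/3 above the base = 4.5/3 = 1.500 m.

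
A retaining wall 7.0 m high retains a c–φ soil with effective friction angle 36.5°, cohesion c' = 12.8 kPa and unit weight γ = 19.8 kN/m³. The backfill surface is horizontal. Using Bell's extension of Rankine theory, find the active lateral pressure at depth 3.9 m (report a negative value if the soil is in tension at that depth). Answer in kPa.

K_a = (1 − sin φ)/(1 + sin φ) = 0.2541.
σ_a = K_a γ z − 2c√K_a = 0.2541×19.8×3.9 − 2×12.8×0.5040 = 6.715 kPa.

6.71 kPa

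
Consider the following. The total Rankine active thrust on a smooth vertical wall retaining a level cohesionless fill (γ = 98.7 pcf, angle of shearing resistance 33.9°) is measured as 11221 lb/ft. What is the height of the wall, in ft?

28.3 ft

K_a = 0.2839. P_a = ½ K_a γ H² ⇒ H = √(2P_a/(K_a γ)).
H = √(2×11221/(0.2839×98.7)) = 28.30 ft.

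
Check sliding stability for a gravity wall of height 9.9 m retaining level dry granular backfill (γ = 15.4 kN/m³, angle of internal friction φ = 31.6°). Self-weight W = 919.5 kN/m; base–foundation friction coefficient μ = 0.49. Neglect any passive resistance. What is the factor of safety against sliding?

K_a = tan²(45° − 31.6°/2) = 0.3123.
P_a = ½K_aγH² = 0.5×0.3123×15.4×9.9² = 235.7 kN/m, acting at H/3 = 3.300 m above the base.
FS_sliding = μW / P_a = 0.49×919.5 / 235.7 = 1.911.

1.91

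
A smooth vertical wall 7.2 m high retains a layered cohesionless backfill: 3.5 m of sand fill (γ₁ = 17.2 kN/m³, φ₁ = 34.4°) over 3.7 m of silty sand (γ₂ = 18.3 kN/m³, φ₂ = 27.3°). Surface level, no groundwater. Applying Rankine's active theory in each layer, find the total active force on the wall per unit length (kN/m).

K_a1 = tan²(45°−34.4°/2) = 0.2780; K_a2 = tan²(45°−27.3°/2) = 0.3711.
Layer 1: σ at base = K_a1 γ₁ h₁ = 16.73 kPa; P₁ = ½×16.73×3.5 = 29.29.
Layer 2: σ_v at top = γ₁h₁ = 60.20; σ_h top = K_a2×60.20 = 22.34; σ_h base = K_a2×(60.20+18.3×3.7) = 47.47.
P₂ = ½(22.34+47.47)×3.7 = 129.2. Total P_a = 29.29+129.2 = 158.4 kN/m.

158 kN/m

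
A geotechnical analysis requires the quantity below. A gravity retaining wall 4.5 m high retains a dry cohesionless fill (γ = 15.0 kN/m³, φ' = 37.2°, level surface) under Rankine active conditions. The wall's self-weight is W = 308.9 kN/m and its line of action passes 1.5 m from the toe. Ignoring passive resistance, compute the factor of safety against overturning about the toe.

K_a = tan²(45° − 37.2°/2) = 0.2464.
P_a = ½K_aγH² = 0.5×0.2464×15.0×4.5² = 37.42 kN/m, acting at H/3 = 1.500 m above the base.
Overturning moment M_o = P_a × H/3 = 37.42 × 1.500 = 56.14.
Resisting moment M_r = W × 1.5 = 308.9 × 1.5 = 463.3.
FS_overturning = M_r/M_o = 463.3/56.14 = 8.254.

8.25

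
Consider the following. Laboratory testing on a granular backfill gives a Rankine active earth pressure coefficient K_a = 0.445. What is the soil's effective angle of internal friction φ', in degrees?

22.6°

K_a = tan²(45° − φ/2) ⇒ 45° − φ/2 = arctan(√0.445) = 33.71°.
φ = 2(45° − 33.71°) = 22.59°.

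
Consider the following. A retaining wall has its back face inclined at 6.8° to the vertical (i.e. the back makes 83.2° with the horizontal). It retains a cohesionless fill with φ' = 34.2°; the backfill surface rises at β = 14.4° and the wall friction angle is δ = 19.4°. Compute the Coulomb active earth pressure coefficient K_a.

0.369

K_a = sin²(α+φ) / [sin²α · sin(α−δ) · (1 + √{sin(φ+δ)sin(φ−β) / (sin(α−δ)sin(α+β))})²].
With α = 83.2°, φ = 34.2°, δ = 19.4°, β = 14.4°: K_a = 0.3691.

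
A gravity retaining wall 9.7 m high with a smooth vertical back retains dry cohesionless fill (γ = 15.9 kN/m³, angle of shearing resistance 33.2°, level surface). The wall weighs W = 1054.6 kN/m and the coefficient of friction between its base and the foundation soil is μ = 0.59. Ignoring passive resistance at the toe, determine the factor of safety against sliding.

2.85

K_a = tan²(45° − 33.2°/2) = 0.2924.
P_a = ½K_aγH² = 0.5×0.2924×15.9×9.7² = 218.7 kN/m, acting at H/3 = 3.233 m above the base.
FS_sliding = μW / P_a = 0.59×1054.6 / 218.7 = 2.845.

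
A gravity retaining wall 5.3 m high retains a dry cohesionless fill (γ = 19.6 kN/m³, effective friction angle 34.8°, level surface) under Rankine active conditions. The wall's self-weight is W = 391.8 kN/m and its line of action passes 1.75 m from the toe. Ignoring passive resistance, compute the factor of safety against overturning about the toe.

K_a = tan²(45° − 34.8°/2) = 0.2733.
P_a = ½K_aγH² = 0.5×0.2733×19.6×5.3² = 75.24 kN/m, acting at H/3 = 1.767 m above the base.
Overturning moment M_o = P_a × H/3 = 75.24 × 1.767 = 132.9.
Resisting moment M_r = W × 1.75 = 391.8 × 1.75 = 685.6.
FS_overturning = M_r/M_o = 685.6/132.9 = 5.158.

5.16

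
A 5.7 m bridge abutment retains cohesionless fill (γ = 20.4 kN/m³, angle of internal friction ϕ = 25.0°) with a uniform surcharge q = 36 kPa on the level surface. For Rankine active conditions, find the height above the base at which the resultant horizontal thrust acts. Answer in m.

K_a = 0.4059.
Triangular part P₁ = ½K_aγH² = 134.5 at H/3 = 1.900 m; rectangular part P₂ = K_a q H = 83.28 at H/2 = 2.850 m.
ȳ = (P₁·1.900 + P₂·2.850)/(P₁+P₂) = 2.263 m.

2.26 m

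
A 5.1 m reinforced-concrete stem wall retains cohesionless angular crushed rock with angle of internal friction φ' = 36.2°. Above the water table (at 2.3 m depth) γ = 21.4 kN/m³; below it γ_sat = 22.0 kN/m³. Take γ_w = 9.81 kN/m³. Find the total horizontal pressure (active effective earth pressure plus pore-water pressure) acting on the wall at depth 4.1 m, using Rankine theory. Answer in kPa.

36.0 kPa

K_a = (1 − sin φ)/(1 + sin φ) = 0.2574.
γ' = 22.0 − 9.81 = 12.19 kN/m³.
Effective vertical stress at 4.1 m: σ'_v = 21.4×2.3 + 12.19×1.80 = 71.16 kPa.
σ'_h = K_a σ'_v = 0.2574 × 71.16 = 18.32 kPa; u = γ_w × 1.80 = 17.66 kPa.
Total σ_h = 18.32 + 17.66 = 35.97 kPa.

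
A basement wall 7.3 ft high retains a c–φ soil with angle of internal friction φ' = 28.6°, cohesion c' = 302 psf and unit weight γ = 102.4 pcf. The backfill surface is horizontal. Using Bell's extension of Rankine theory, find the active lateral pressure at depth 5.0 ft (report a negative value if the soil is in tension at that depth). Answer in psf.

-178 psf

K_a = (1 − sin φ)/(1 + sin φ) = 0.3525.
σ_a = K_a γ z − 2c√K_a = 0.3525×102.4×5.0 − 2×302×0.5938 = -178.1 psf.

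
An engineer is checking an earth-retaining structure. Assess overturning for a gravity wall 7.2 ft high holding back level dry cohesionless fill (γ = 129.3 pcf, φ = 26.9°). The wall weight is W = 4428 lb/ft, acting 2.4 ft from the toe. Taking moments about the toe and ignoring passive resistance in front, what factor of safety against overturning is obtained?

K_a = tan²(45° − 26.9°/2) = 0.3770.
P_a = ½K_aγH² = 0.5×0.3770×129.3×7.2² = 1263 lb/ft, acting at H/3 = 2.400 ft above the base.
Overturning moment M_o = P_a × H/3 = 1263 × 2.400 = 3032.
Resisting moment M_r = W × 2.4 = 4428 × 2.4 = 10630.
FS_overturning = M_r/M_o = 10630/3032 = 3.505.

3.50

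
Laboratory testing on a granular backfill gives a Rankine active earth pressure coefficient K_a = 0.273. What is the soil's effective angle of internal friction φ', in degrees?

K_a = tan²(45° − φ/2) ⇒ 45° − φ/2 = arctan(√0.273) = 27.59°.
φ = 2(45° − 27.59°) = 34.83°.

34.8°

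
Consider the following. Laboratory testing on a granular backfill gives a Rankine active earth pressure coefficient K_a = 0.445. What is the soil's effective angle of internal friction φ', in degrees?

K_a = tan²(45° − φ/2) ⇒ 45° − φ/2 = arctan(√0.445) = 33.71°.
φ = 2(45° − 33.71°) = 22.59°.

22.6°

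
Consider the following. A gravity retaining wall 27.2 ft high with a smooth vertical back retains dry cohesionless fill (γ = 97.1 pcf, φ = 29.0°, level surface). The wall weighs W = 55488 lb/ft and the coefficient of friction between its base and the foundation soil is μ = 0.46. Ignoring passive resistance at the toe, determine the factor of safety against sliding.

2.05

K_a = tan²(45° − 29.0°/2) = 0.3470.
P_a = ½K_aγH² = 0.5×0.3470×97.1×27.2² = 12460 lb/ft, acting at H/3 = 9.067 ft above the base.
FS_sliding = μW / P_a = 0.46×55488 / 12460 = 2.048.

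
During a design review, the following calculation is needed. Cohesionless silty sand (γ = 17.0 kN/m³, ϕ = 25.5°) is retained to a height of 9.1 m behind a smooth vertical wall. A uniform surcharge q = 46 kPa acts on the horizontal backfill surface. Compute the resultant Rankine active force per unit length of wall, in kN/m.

447 kN/m

K_a = tan²(45° − φ/2) = 0.3981.
Soil triangle: ½ K_a γ H² = 0.5×0.3981×17.0×9.1² = 280.2 kN/m.
Surcharge rectangle: K_a q H = 0.3981×46×9.1 = 166.6 kN/m.
Total = 280.2 + 166.6 = 446.9 kN/m.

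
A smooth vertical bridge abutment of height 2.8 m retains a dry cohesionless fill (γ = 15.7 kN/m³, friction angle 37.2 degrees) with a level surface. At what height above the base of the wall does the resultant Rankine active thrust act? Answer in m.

0.933 m

K_a = 0.2464.
The pressure distribution is triangular, so the resultant acts at H/3 above the base = 2.8/3 = 0.9333 m.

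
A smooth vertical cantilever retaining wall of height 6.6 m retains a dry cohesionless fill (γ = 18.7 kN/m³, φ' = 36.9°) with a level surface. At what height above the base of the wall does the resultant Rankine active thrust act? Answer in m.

2.20 m

K_a = 0.2497.
The pressure distribution is triangular, so the resultant acts at H/3 above the base = 6.6/3 = 2.200 m.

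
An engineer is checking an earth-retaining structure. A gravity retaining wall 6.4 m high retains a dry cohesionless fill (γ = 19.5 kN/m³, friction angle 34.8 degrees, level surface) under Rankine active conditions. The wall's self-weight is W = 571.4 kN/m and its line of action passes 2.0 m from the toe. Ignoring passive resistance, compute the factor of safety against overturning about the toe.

K_a = tan²(45° − 34.8°/2) = 0.2733.
P_a = ½K_aγH² = 0.5×0.2733×19.5×6.4² = 109.1 kN/m, acting at H/3 = 2.133 m above the base.
Overturning moment M_o = P_a × H/3 = 109.1 × 2.133 = 232.8.
Resisting moment M_r = W × 2.0 = 571.4 × 2.0 = 1143.
FS_overturning = M_r/M_o = 1143/232.8 = 4.908.

4.91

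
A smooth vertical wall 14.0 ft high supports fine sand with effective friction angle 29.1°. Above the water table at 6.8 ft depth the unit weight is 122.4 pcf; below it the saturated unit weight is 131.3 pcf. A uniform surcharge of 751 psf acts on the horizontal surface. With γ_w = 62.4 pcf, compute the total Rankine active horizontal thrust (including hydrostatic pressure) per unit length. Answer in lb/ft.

8920 lb/ft

K_a = tan²(45° − φ/2) = 0.3456.
γ' = 131.3 − 62.4 = 68.90 pcf. h₂ = H − d_w = 7.2 ft.
σ'_h: at surface K_a·q = 259.5; at WT K_a(q+γd_w) = 547.2; at base K_a(q+γd_w+γ'h₂) = 718.6 psf.
P₁ = ½(259.5+547.2)×6.8 = 2743; P₂ = ½(547.2+718.6)×7.2 = 4557; P_w = ½γ_w h₂² = 1617.
Total = 2743+4557+1617 = 8917 lb/ft.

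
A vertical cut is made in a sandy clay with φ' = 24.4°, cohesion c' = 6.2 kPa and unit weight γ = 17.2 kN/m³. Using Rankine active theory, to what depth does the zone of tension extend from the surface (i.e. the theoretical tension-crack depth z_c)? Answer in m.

1.12 m

K_a = tan²(45° − 24.4°/2) = 0.4153; √K_a = 0.6445.
The active pressure is zero where K_a γ z = 2c√K_a, so z_c = 2c/(γ√K_a) = 2×6.2/(17.2×0.6445) = 1.119 m.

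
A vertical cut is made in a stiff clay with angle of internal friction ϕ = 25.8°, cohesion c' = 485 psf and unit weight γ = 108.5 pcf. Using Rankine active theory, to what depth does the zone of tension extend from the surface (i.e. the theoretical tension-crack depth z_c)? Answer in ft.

14.3 ft

K_a = tan²(45° − 25.8°/2) = 0.3935; √K_a = 0.6273.
The active pressure is zero where K_a γ z = 2c√K_a, so z_c = 2c/(γ√K_a) = 2×485/(108.5×0.6273) = 14.25 ft.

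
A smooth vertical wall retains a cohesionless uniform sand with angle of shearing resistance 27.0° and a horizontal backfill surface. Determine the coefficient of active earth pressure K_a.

K_a = (1 − sin φ)/(1 + sin φ) = (1 − sin 27.0°)/(1 + sin 27.0°) = 0.3755.

0.376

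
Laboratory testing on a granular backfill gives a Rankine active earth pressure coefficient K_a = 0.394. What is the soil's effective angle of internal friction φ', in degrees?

25.8°

K_a = tan²(45° − φ/2) ⇒ 45° − φ/2 = arctan(√0.394) = 32.12°.
φ = 2(45° − 32.12°) = 25.77°.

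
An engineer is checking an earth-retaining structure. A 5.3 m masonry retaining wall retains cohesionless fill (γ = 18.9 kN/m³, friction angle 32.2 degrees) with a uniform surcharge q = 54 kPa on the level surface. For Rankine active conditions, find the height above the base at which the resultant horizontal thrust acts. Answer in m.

K_a = 0.3047.
Triangular part P₁ = ½K_aγH² = 80.89 at H/3 = 1.767 m; rectangular part P₂ = K_a q H = 87.22 at H/2 = 2.650 m.
ȳ = (P₁·1.767 + P₂·2.650)/(P₁+P₂) = 2.225 m.

2.22 m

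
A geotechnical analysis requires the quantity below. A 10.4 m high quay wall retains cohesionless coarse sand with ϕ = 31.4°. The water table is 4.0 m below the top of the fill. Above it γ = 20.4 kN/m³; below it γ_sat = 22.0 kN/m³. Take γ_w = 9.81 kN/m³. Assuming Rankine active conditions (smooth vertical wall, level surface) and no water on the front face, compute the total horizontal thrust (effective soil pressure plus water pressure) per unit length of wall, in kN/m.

K_a = tan²(45° − φ/2) = 0.3149.
γ' = 22.0 − 9.81 = 12.19 kN/m³. Depth below WT = 6.4 m.
σ'_h at WT = K_a γ d_w = 25.70 kPa; at base = 25.70 + K_a γ' × 6.4 = 50.27 kPa.
P₁ (0–4.0 m) = ½×25.70×4.0 = 51.39. P₂ (4.0–10.4 m) = ½(25.70+50.27)×6.4 = 243.1.
P_w = ½ γ_w h₂² = 0.5×9.81×6.4² = 200.9. Total = 51.39+243.1+200.9 = 495.4 kN/m.

495 kN/m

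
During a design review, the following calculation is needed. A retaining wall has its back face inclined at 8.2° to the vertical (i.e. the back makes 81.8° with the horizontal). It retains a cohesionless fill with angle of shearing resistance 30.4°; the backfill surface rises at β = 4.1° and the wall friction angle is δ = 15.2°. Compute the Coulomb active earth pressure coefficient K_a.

0.378

K_a = sin²(α+φ) / [sin²α · sin(α−δ) · (1 + √{sin(φ+δ)sin(φ−β) / (sin(α−δ)sin(α+β))})²].
With α = 81.8°, φ = 30.4°, δ = 15.2°, β = 4.1°: K_a = 0.3781.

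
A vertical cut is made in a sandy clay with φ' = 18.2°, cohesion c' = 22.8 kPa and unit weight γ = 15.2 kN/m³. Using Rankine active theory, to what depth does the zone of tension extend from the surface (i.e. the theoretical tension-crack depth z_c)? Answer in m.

4.14 m

K_a = tan²(45° − 18.2°/2) = 0.5240; √K_a = 0.7239.
The active pressure is zero where K_a γ z = 2c√K_a, so z_c = 2c/(γ√K_a) = 2×22.8/(15.2×0.7239) = 4.144 m.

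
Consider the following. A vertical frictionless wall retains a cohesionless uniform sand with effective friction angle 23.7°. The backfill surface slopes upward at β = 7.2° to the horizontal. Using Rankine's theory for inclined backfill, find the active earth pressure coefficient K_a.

K_a = cos β · (cos β − √(cos²β − cos²φ)) / (cos β + √(cos²β − cos²φ)).
cos β = 0.9921, cos φ = 0.9157, √(cos²β − cos²φ) = 0.3819.
K_a = 0.9921 × (0.9921 − 0.3819)/(0.9921 + 0.3819) = 0.4406.

0.441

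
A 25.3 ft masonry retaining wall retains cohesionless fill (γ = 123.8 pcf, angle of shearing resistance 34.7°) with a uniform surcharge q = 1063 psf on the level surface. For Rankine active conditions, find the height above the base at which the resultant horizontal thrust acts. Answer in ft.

10.1 ft

K_a = 0.2745.
Triangular part P₁ = ½K_aγH² = 10870 at H/3 = 8.433 ft; rectangular part P₂ = K_a q H = 7382 at H/2 = 12.65 ft.
ȳ = (P₁·8.433 + P₂·12.65)/(P₁+P₂) = 10.14 ft.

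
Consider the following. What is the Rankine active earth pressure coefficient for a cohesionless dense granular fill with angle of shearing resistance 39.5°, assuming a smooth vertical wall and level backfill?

K_a = (1 − sin φ)/(1 + sin φ) = (1 − sin 39.5°)/(1 + sin 39.5°) = 0.2224.

0.222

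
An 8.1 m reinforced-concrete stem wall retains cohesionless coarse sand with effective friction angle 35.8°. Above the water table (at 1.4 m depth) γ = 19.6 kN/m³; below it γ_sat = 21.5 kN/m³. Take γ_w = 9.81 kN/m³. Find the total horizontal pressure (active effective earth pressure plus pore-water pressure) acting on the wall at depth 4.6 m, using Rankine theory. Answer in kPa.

48.4 kPa

K_a = (1 − sin φ)/(1 + sin φ) = 0.2619.
γ' = 21.5 − 9.81 = 11.69 kN/m³.
Effective vertical stress at 4.6 m: σ'_v = 19.6×1.4 + 11.69×3.20 = 64.85 kPa.
σ'_h = K_a σ'_v = 0.2619 × 64.85 = 16.98 kPa; u = γ_w × 3.20 = 31.39 kPa.
Total σ_h = 16.98 + 31.39 = 48.37 kPa.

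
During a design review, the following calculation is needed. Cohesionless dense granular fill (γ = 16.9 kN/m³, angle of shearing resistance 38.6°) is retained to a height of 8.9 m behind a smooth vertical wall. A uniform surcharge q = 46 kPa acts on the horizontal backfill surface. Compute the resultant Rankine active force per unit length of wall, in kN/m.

250 kN/m

K_a = tan²(45° − φ/2) = 0.2316.
Soil triangle: ½ K_a γ H² = 0.5×0.2316×16.9×8.9² = 155.0 kN/m.
Surcharge rectangle: K_a q H = 0.2316×46×8.9 = 94.82 kN/m.
Total = 155.0 + 94.82 = 249.9 kN/m.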